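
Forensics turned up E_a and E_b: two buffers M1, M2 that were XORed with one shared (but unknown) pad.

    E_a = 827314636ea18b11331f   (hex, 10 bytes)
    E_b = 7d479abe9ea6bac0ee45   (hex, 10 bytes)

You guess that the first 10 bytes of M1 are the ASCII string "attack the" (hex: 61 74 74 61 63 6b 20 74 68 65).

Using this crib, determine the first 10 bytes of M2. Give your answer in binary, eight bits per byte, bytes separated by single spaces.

10011110 01000000 11111010 10111100 10010011 01101100 00010001 10100101 10110101 00111111

First, E_a ⊕ E_b = (M1 ⊕ K) ⊕ (M2 ⊕ K) = M1 ⊕ M2, so the key drops out. Then M2 = (M1 ⊕ M2) ⊕ M1 over the first 10 bytes.
byte 0: (82 ^ 7d) ^ 61 = ff ^ 61 = 9e
byte 1: (73 ^ 47) ^ 74 = 34 ^ 74 = 40
byte 2: (14 ^ 9a) ^ 74 = 8e ^ 74 = fa
byte 3: (63 ^ be) ^ 61 = dd ^ 61 = bc
byte 4: (6e ^ 9e) ^ 63 = f0 ^ 63 = 93
byte 5: (a1 ^ a6) ^ 6b = 07 ^ 6b = 6c
byte 6: (8b ^ ba) ^ 20 = 31 ^ 20 = 11
byte 7: (11 ^ c0) ^ 74 = d1 ^ 74 = a5
byte 8: (33 ^ ee) ^ 68 = dd ^ 68 = b5
byte 9: (1f ^ 45) ^ 65 = 5a ^ 65 = 3f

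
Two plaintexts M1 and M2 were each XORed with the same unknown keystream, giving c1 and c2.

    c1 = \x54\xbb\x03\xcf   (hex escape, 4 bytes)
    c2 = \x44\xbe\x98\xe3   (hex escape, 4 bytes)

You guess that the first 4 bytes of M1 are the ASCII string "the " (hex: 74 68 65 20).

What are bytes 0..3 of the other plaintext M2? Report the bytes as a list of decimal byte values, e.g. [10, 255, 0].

[100, 109, 254, 12]

First, c1 ⊕ c2 = (M1 ⊕ K) ⊕ (M2 ⊕ K) = M1 ⊕ M2, so the key drops out. Then M2 = (M1 ⊕ M2) ⊕ M1 over the first 4 bytes.
byte 0: (54 xor 44) xor 74 = 10 xor 74 = 64
byte 1: (bb xor be) xor 68 = 05 xor 68 = 6d
byte 2: (03 xor 98) xor 65 = 9b xor 65 = fe
byte 3: (cf xor e3) xor 20 = 2c xor 20 = 0c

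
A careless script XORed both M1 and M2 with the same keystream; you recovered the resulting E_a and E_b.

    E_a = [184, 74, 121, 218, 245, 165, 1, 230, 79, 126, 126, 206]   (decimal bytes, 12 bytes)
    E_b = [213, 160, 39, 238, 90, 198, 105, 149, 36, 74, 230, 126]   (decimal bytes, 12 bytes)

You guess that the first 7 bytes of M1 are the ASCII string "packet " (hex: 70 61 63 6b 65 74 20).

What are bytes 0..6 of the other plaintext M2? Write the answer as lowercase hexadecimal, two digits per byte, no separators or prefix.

First, E_a ⊕ E_b = (M1 ⊕ K) ⊕ (M2 ⊕ K) = M1 ⊕ M2, so the key drops out. Then M2 = (M1 ⊕ M2) ⊕ M1 over the first 7 bytes.
byte 0: (b8 ⊕ d5) ⊕ 70 = 6d ⊕ 70 = 1d
byte 1: (4a ⊕ a0) ⊕ 61 = ea ⊕ 61 = 8b
byte 2: (79 ⊕ 27) ⊕ 63 = 5e ⊕ 63 = 3d
byte 3: (da ⊕ ee) ⊕ 6b = 34 ⊕ 6b = 5f
byte 4: (f5 ⊕ 5a) ⊕ 65 = af ⊕ 65 = ca
byte 5: (a5 ⊕ c6) ⊕ 74 = 63 ⊕ 74 = 17
byte 6: (01 ⊕ 69) ⊕ 20 = 68 ⊕ 20 = 48

1d8b3d5fca1748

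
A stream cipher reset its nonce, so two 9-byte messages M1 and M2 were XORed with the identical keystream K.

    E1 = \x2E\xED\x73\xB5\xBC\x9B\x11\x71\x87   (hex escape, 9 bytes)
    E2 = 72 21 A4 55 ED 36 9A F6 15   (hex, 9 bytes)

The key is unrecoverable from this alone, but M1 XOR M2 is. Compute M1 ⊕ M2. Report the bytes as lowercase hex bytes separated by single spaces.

5c cc d7 e0 51 ad 8b 87 92

E1 ⊕ E2 = (M1 ⊕ K) ⊕ (M2 ⊕ K) = M1 ⊕ M2 — the shared key cancels under XOR.
2e xor 72 = 5c
ed xor 21 = cc
73 xor a4 = d7
b5 xor 55 = e0
bc xor ed = 51
9b xor 36 = ad
11 xor 9a = 8b
71 xor f6 = 87
87 xor 15 = 92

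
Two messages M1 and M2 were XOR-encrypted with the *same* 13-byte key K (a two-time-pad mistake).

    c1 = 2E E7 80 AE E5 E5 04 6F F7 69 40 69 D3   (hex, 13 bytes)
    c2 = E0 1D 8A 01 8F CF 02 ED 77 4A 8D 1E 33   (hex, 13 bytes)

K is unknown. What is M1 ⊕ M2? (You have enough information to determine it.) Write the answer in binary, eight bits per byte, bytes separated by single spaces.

11001110 11111010 00001010 10101111 01101010 00101010 00000110 10000010 10000000 00100011 11001101 01110111 11100000

c1 ⊕ c2 = (M1 ⊕ K) ⊕ (M2 ⊕ K) = M1 ⊕ M2 — the shared key cancels under XOR.
00101110 xor 11100000 = 11001110
11100111 xor 00011101 = 11111010
10000000 xor 10001010 = 00001010
10101110 xor 00000001 = 10101111
11100101 xor 10001111 = 01101010
11100101 xor 11001111 = 00101010
00000100 xor 00000010 = 00000110
01101111 xor 11101101 = 10000010
11110111 xor 01110111 = 10000000
01101001 xor 01001010 = 00100011
01000000 xor 10001101 = 11001101
01101001 xor 00011110 = 01110111
11010011 xor 00110011 = 11100000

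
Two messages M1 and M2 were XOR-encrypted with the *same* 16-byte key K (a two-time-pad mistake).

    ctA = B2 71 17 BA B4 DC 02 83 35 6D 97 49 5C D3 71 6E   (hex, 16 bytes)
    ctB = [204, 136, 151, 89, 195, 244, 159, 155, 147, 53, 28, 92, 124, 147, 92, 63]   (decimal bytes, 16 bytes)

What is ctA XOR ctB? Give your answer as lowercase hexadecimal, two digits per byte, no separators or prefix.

7ef980e377289d18a6588b1520402d51

ctA ⊕ ctB = (M1 ⊕ K) ⊕ (M2 ⊕ K) = M1 ⊕ M2 — the shared key cancels under XOR.
10110010 ^ 11001100 = 01111110
01110001 ^ 10001000 = 11111001
00010111 ^ 10010111 = 10000000
10111010 ^ 01011001 = 11100011
10110100 ^ 11000011 = 01110111
11011100 ^ 11110100 = 00101000
00000010 ^ 10011111 = 10011101
10000011 ^ 10011011 = 00011000
00110101 ^ 10010011 = 10100110
01101101 ^ 00110101 = 01011000
10010111 ^ 00011100 = 10001011
01001001 ^ 01011100 = 00010101
01011100 ^ 01111100 = 00100000
11010011 ^ 10010011 = 01000000
01110001 ^ 01011100 = 00101101
01101110 ^ 00111111 = 01010001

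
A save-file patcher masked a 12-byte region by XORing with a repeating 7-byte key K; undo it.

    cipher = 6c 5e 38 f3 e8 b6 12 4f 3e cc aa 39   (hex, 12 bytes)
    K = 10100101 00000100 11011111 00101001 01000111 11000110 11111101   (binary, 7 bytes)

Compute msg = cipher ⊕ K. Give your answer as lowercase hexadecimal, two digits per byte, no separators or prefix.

c95ae7daaf70efea3a13837e

The 7-byte key repeats, so the effective keystream is a5 04 df 29 47 c6 fd a5 04 df 29 47.
byte 0: 6c xor a5 = c9
byte 1: 5e xor 04 = 5a
byte 2: 38 xor df = e7
byte 3: f3 xor 29 = da
byte 4: e8 xor 47 = af
byte 5: b6 xor c6 = 70
byte 6: 12 xor fd = ef
byte 7: 4f xor a5 = ea
byte 8: 3e xor 04 = 3a
byte 9: cc xor df = 13
byte 10: aa xor 29 = 83
byte 11: 39 xor 47 = 7e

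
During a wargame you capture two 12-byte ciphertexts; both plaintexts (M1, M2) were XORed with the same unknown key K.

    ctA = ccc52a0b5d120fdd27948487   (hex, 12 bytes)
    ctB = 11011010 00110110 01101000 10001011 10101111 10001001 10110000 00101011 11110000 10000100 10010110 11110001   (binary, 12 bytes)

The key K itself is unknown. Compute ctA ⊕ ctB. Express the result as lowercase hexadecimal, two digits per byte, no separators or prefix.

ctA ⊕ ctB = (M1 ⊕ K) ⊕ (M2 ⊕ K) = M1 ⊕ M2 — the shared key cancels under XOR.
cc ^ da = 16
c5 ^ 36 = f3
2a ^ 68 = 42
0b ^ 8b = 80
5d ^ af = f2
12 ^ 89 = 9b
0f ^ b0 = bf
dd ^ 2b = f6
27 ^ f0 = d7
94 ^ 84 = 10
84 ^ 96 = 12
87 ^ f1 = 76

16f34280f29bbff6d7101276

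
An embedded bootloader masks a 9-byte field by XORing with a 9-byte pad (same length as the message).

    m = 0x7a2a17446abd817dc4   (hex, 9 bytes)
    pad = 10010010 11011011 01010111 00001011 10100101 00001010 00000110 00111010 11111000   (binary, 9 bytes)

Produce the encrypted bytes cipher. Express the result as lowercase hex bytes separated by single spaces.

e8 f1 40 4f cf b7 87 47 3c

XOR is its own inverse, so applying the key byte-wise gives the result directly.
byte 0: 122 ^ 146 = 232
byte 1:  42 ^ 219 = 241
byte 2:  23 ^  87 =  64
byte 3:  68 ^  11 =  79
byte 4: 106 ^ 165 = 207
byte 5: 189 ^  10 = 183
byte 6: 129 ^   6 = 135
byte 7: 125 ^  58 =  71
byte 8: 196 ^ 248 =  60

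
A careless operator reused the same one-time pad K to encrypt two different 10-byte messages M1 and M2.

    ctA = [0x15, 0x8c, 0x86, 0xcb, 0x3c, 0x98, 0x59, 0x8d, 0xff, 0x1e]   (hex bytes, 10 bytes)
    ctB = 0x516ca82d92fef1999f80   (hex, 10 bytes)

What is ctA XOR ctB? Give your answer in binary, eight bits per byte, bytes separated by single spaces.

ctA ⊕ ctB = (M1 ⊕ K) ⊕ (M2 ⊕ K) = M1 ⊕ M2 — the shared key cancels under XOR.
15 ⊕ 51 = 44
8c ⊕ 6c = e0
86 ⊕ a8 = 2e
cb ⊕ 2d = e6
3c ⊕ 92 = ae
98 ⊕ fe = 66
59 ⊕ f1 = a8
8d ⊕ 99 = 14
ff ⊕ 9f = 60
1e ⊕ 80 = 9e

01000100 11100000 00101110 11100110 10101110 01100110 10101000 00010100 01100000 10011110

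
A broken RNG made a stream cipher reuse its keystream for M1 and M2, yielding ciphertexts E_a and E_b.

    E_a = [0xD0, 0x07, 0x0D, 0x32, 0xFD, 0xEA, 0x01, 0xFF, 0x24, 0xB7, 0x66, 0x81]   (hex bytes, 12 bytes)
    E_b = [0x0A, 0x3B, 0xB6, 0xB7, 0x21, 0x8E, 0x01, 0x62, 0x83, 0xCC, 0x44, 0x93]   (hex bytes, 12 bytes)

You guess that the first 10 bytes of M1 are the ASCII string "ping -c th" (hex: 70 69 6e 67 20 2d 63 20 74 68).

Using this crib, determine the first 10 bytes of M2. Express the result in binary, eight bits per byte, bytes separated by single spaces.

First, E_a ⊕ E_b = (M1 ⊕ K) ⊕ (M2 ⊕ K) = M1 ⊕ M2, so the key drops out. Then M2 = (M1 ⊕ M2) ⊕ M1 over the first 10 bytes.
byte 0: (d0 ⊕ 0a) ⊕ 70 = da ⊕ 70 = aa
byte 1: (07 ⊕ 3b) ⊕ 69 = 3c ⊕ 69 = 55
byte 2: (0d ⊕ b6) ⊕ 6e = bb ⊕ 6e = d5
byte 3: (32 ⊕ b7) ⊕ 67 = 85 ⊕ 67 = e2
byte 4: (fd ⊕ 21) ⊕ 20 = dc ⊕ 20 = fc
byte 5: (ea ⊕ 8e) ⊕ 2d = 64 ⊕ 2d = 49
byte 6: (01 ⊕ 01) ⊕ 63 = 00 ⊕ 63 = 63
byte 7: (ff ⊕ 62) ⊕ 20 = 9d ⊕ 20 = bd
byte 8: (24 ⊕ 83) ⊕ 74 = a7 ⊕ 74 = d3
byte 9: (b7 ⊕ cc) ⊕ 68 = 7b ⊕ 68 = 13

10101010 01010101 11010101 11100010 11111100 01001001 01100011 10111101 11010011 00010011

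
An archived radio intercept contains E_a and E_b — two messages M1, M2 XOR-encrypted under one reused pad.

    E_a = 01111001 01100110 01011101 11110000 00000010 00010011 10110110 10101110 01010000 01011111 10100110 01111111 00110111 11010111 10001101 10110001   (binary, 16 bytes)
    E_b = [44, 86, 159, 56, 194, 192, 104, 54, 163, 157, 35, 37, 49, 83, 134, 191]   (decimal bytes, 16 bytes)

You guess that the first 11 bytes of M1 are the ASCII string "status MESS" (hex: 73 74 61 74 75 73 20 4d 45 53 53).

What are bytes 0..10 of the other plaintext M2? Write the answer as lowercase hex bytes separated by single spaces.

26 44 a3 bc b5 a0 fe d5 b6 91 d6

First, E_a ⊕ E_b = (M1 ⊕ K) ⊕ (M2 ⊕ K) = M1 ⊕ M2, so the key drops out. Then M2 = (M1 ⊕ M2) ⊕ M1 over the first 11 bytes.
byte 0: (79 ^ 2c) ^ 73 = 55 ^ 73 = 26
byte 1: (66 ^ 56) ^ 74 = 30 ^ 74 = 44
byte 2: (5d ^ 9f) ^ 61 = c2 ^ 61 = a3
byte 3: (f0 ^ 38) ^ 74 = c8 ^ 74 = bc
byte 4: (02 ^ c2) ^ 75 = c0 ^ 75 = b5
byte 5: (13 ^ c0) ^ 73 = d3 ^ 73 = a0
byte 6: (b6 ^ 68) ^ 20 = de ^ 20 = fe
byte 7: (ae ^ 36) ^ 4d = 98 ^ 4d = d5
byte 8: (50 ^ a3) ^ 45 = f3 ^ 45 = b6
byte 9: (5f ^ 9d) ^ 53 = c2 ^ 53 = 91
byte 10: (a6 ^ 23) ^ 53 = 85 ^ 53 = d6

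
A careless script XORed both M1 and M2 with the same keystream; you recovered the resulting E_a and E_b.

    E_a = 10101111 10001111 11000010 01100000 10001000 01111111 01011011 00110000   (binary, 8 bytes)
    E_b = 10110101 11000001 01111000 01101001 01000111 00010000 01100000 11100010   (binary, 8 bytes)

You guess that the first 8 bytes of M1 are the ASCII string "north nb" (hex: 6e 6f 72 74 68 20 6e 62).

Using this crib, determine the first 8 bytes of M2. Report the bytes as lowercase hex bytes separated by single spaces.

74 21 c8 7d a7 4f 55 b0

First, E_a ⊕ E_b = (M1 ⊕ K) ⊕ (M2 ⊕ K) = M1 ⊕ M2, so the key drops out. Then M2 = (M1 ⊕ M2) ⊕ M1 over the first 8 bytes.
byte 0: (af xor b5) xor 6e = 1a xor 6e = 74
byte 1: (8f xor c1) xor 6f = 4e xor 6f = 21
byte 2: (c2 xor 78) xor 72 = ba xor 72 = c8
byte 3: (60 xor 69) xor 74 = 09 xor 74 = 7d
byte 4: (88 xor 47) xor 68 = cf xor 68 = a7
byte 5: (7f xor 10) xor 20 = 6f xor 20 = 4f
byte 6: (5b xor 60) xor 6e = 3b xor 6e = 55
byte 7: (30 xor e2) xor 62 = d2 xor 62 = b0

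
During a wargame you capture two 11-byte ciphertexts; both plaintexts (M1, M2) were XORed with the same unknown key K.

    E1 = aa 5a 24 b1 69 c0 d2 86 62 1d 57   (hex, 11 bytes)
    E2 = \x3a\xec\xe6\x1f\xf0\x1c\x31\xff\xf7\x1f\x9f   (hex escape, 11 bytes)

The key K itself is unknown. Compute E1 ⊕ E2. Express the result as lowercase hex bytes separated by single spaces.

90 b6 c2 ae 99 dc e3 79 95 02 c8

E1 ⊕ E2 = (M1 ⊕ K) ⊕ (M2 ⊕ K) = M1 ⊕ M2 — the shared key cancels under XOR.
10101010 XOR 00111010 = 10010000
01011010 XOR 11101100 = 10110110
00100100 XOR 11100110 = 11000010
10110001 XOR 00011111 = 10101110
01101001 XOR 11110000 = 10011001
11000000 XOR 00011100 = 11011100
11010010 XOR 00110001 = 11100011
10000110 XOR 11111111 = 01111001
01100010 XOR 11110111 = 10010101
00011101 XOR 00011111 = 00000010
01010111 XOR 10011111 = 11001000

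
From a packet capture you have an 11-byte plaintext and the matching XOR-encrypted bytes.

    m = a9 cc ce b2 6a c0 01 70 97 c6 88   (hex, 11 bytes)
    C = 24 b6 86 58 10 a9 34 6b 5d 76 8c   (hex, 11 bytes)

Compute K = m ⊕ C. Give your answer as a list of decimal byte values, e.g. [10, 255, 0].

Since C = m ⊕ K, XORing both sides with m gives K = m ⊕ C.
a9 XOR 24 = 8d
cc XOR b6 = 7a
ce XOR 86 = 48
b2 XOR 58 = ea
6a XOR 10 = 7a
c0 XOR a9 = 69
01 XOR 34 = 35
70 XOR 6b = 1b
97 XOR 5d = ca
c6 XOR 76 = b0
88 XOR 8c = 04

[141, 122, 72, 234, 122, 105, 53, 27, 202, 176, 4]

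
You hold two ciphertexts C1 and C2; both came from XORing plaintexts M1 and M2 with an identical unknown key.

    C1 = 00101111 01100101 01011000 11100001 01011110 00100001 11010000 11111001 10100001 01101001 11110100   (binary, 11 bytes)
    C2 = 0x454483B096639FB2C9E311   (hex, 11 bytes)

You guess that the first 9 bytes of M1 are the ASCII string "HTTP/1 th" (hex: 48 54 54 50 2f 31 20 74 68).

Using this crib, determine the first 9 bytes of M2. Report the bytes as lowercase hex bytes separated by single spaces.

First, C1 ⊕ C2 = (M1 ⊕ K) ⊕ (M2 ⊕ K) = M1 ⊕ M2, so the key drops out. Then M2 = (M1 ⊕ M2) ⊕ M1 over the first 9 bytes.
byte 0: (2f ^ 45) ^ 48 = 6a ^ 48 = 22
byte 1: (65 ^ 44) ^ 54 = 21 ^ 54 = 75
byte 2: (58 ^ 83) ^ 54 = db ^ 54 = 8f
byte 3: (e1 ^ b0) ^ 50 = 51 ^ 50 = 01
byte 4: (5e ^ 96) ^ 2f = c8 ^ 2f = e7
byte 5: (21 ^ 63) ^ 31 = 42 ^ 31 = 73
byte 6: (d0 ^ 9f) ^ 20 = 4f ^ 20 = 6f
byte 7: (f9 ^ b2) ^ 74 = 4b ^ 74 = 3f
byte 8: (a1 ^ c9) ^ 68 = 68 ^ 68 = 00

22 75 8f 01 e7 73 6f 3f 00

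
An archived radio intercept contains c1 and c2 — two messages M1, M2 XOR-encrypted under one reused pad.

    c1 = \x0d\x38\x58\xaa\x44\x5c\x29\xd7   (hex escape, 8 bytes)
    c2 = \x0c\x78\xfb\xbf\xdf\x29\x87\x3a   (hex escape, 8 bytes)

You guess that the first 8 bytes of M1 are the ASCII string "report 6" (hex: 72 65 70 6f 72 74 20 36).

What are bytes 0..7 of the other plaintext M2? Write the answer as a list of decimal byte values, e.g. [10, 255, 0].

First, c1 ⊕ c2 = (M1 ⊕ K) ⊕ (M2 ⊕ K) = M1 ⊕ M2, so the key drops out. Then M2 = (M1 ⊕ M2) ⊕ M1 over the first 8 bytes.
byte 0: (0d XOR 0c) XOR 72 = 01 XOR 72 = 73
byte 1: (38 XOR 78) XOR 65 = 40 XOR 65 = 25
byte 2: (58 XOR fb) XOR 70 = a3 XOR 70 = d3
byte 3: (aa XOR bf) XOR 6f = 15 XOR 6f = 7a
byte 4: (44 XOR df) XOR 72 = 9b XOR 72 = e9
byte 5: (5c XOR 29) XOR 74 = 75 XOR 74 = 01
byte 6: (29 XOR 87) XOR 20 = ae XOR 20 = 8e
byte 7: (d7 XOR 3a) XOR 36 = ed XOR 36 = db

[115, 37, 211, 122, 233, 1, 142, 219]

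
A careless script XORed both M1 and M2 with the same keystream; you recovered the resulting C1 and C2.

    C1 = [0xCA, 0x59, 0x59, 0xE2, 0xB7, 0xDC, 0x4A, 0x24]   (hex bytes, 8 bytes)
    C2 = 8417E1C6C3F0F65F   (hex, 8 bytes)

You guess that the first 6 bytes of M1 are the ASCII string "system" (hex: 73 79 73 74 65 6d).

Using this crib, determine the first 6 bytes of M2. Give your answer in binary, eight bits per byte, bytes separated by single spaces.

First, C1 ⊕ C2 = (M1 ⊕ K) ⊕ (M2 ⊕ K) = M1 ⊕ M2, so the key drops out. Then M2 = (M1 ⊕ M2) ⊕ M1 over the first 6 bytes.
byte 0: (ca XOR 84) XOR 73 = 4e XOR 73 = 3d
byte 1: (59 XOR 17) XOR 79 = 4e XOR 79 = 37
byte 2: (59 XOR e1) XOR 73 = b8 XOR 73 = cb
byte 3: (e2 XOR c6) XOR 74 = 24 XOR 74 = 50
byte 4: (b7 XOR c3) XOR 65 = 74 XOR 65 = 11
byte 5: (dc XOR f0) XOR 6d = 2c XOR 6d = 41

00111101 00110111 11001011 01010000 00010001 01000001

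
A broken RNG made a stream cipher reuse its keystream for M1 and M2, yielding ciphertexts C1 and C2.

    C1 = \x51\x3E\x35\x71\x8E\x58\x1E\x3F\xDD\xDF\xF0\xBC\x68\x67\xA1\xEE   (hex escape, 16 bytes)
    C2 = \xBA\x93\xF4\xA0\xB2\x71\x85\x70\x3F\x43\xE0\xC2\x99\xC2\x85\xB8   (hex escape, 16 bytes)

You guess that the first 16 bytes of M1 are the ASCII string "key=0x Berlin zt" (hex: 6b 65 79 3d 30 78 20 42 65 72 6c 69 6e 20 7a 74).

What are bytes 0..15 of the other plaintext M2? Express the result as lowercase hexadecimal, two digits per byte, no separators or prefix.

80c8b8ec0c51bb0d87ee7c179f855e22

First, C1 ⊕ C2 = (M1 ⊕ K) ⊕ (M2 ⊕ K) = M1 ⊕ M2, so the key drops out. Then M2 = (M1 ⊕ M2) ⊕ M1 over the first 16 bytes.
byte 0: (51 ⊕ ba) ⊕ 6b = eb ⊕ 6b = 80
byte 1: (3e ⊕ 93) ⊕ 65 = ad ⊕ 65 = c8
byte 2: (35 ⊕ f4) ⊕ 79 = c1 ⊕ 79 = b8
byte 3: (71 ⊕ a0) ⊕ 3d = d1 ⊕ 3d = ec
byte 4: (8e ⊕ b2) ⊕ 30 = 3c ⊕ 30 = 0c
byte 5: (58 ⊕ 71) ⊕ 78 = 29 ⊕ 78 = 51
byte 6: (1e ⊕ 85) ⊕ 20 = 9b ⊕ 20 = bb
byte 7: (3f ⊕ 70) ⊕ 42 = 4f ⊕ 42 = 0d
byte 8: (dd ⊕ 3f) ⊕ 65 = e2 ⊕ 65 = 87
byte 9: (df ⊕ 43) ⊕ 72 = 9c ⊕ 72 = ee
byte 10: (f0 ⊕ e0) ⊕ 6c = 10 ⊕ 6c = 7c
byte 11: (bc ⊕ c2) ⊕ 69 = 7e ⊕ 69 = 17
byte 12: (68 ⊕ 99) ⊕ 6e = f1 ⊕ 6e = 9f
byte 13: (67 ⊕ c2) ⊕ 20 = a5 ⊕ 20 = 85
byte 14: (a1 ⊕ 85) ⊕ 7a = 24 ⊕ 7a = 5e
byte 15: (ee ⊕ b8) ⊕ 74 = 56 ⊕ 74 = 22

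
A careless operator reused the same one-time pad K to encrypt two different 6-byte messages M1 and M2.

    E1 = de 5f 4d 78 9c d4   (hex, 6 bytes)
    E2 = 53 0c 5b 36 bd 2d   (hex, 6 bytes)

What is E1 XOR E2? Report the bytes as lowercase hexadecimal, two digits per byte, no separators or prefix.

E1 ⊕ E2 = (M1 ⊕ K) ⊕ (M2 ⊕ K) = M1 ⊕ M2 — the shared key cancels under XOR.
11011110 xor 01010011 = 10001101
01011111 xor 00001100 = 01010011
01001101 xor 01011011 = 00010110
01111000 xor 00110110 = 01001110
10011100 xor 10111101 = 00100001
11010100 xor 00101101 = 11111001

8d53164e21f9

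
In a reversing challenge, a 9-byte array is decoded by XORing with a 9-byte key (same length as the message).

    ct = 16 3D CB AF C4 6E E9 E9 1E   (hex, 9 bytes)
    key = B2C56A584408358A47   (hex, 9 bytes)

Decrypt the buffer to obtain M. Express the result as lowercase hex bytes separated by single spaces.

a4 f8 a1 f7 80 66 dc 63 59

XOR is its own inverse, so applying the key byte-wise gives the result directly.
byte 0: 00010110 XOR 10110010 = 10100100
byte 1: 00111101 XOR 11000101 = 11111000
byte 2: 11001011 XOR 01101010 = 10100001
byte 3: 10101111 XOR 01011000 = 11110111
byte 4: 11000100 XOR 01000100 = 10000000
byte 5: 01101110 XOR 00001000 = 01100110
byte 6: 11101001 XOR 00110101 = 11011100
byte 7: 11101001 XOR 10001010 = 01100011
byte 8: 00011110 XOR 01000111 = 01011001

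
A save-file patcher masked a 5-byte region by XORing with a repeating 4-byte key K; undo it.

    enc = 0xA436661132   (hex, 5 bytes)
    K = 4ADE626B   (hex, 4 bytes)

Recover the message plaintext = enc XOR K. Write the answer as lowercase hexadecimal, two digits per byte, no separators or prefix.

The 4-byte key repeats, so the effective keystream is 4a de 62 6b 4a.
byte 0: a4 ⊕ 4a = ee
byte 1: 36 ⊕ de = e8
byte 2: 66 ⊕ 62 = 04
byte 3: 11 ⊕ 6b = 7a
byte 4: 32 ⊕ 4a = 78

eee8047a78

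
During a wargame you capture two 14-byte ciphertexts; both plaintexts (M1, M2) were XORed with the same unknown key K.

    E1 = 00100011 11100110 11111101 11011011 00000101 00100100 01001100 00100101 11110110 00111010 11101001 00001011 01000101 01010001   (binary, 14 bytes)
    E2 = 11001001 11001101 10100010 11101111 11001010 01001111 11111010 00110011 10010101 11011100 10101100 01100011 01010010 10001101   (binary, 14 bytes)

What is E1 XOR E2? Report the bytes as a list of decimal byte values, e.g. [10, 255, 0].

[234, 43, 95, 52, 207, 107, 182, 22, 99, 230, 69, 104, 23, 220]

E1 ⊕ E2 = (M1 ⊕ K) ⊕ (M2 ⊕ K) = M1 ⊕ M2 — the shared key cancels under XOR.
 35 xor 201 = 234
230 xor 205 =  43
253 xor 162 =  95
219 xor 239 =  52
  5 xor 202 = 207
 36 xor  79 = 107
 76 xor 250 = 182
 37 xor  51 =  22
246 xor 149 =  99
 58 xor 220 = 230
233 xor 172 =  69
 11 xor  99 = 104
 69 xor  82 =  23
 81 xor 141 = 220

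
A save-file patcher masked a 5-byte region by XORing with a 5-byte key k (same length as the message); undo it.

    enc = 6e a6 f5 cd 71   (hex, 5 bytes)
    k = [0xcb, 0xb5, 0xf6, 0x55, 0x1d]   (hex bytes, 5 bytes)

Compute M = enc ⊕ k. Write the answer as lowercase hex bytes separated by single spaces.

byte 0: 01101110 ^ 11001011 = 10100101
byte 1: 10100110 ^ 10110101 = 00010011
byte 2: 11110101 ^ 11110110 = 00000011
byte 3: 11001101 ^ 01010101 = 10011000
byte 4: 01110001 ^ 00011101 = 01101100

a5 13 03 98 6c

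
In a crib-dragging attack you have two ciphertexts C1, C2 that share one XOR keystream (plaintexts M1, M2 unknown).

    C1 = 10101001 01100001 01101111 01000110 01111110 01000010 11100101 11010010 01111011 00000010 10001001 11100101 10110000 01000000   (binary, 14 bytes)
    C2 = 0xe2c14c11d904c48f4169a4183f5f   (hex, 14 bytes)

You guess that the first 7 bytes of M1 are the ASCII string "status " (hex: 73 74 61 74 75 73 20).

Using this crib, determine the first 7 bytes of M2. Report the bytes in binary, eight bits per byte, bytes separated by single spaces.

First, C1 ⊕ C2 = (M1 ⊕ K) ⊕ (M2 ⊕ K) = M1 ⊕ M2, so the key drops out. Then M2 = (M1 ⊕ M2) ⊕ M1 over the first 7 bytes.
byte 0: (a9 XOR e2) XOR 73 = 4b XOR 73 = 38
byte 1: (61 XOR c1) XOR 74 = a0 XOR 74 = d4
byte 2: (6f XOR 4c) XOR 61 = 23 XOR 61 = 42
byte 3: (46 XOR 11) XOR 74 = 57 XOR 74 = 23
byte 4: (7e XOR d9) XOR 75 = a7 XOR 75 = d2
byte 5: (42 XOR 04) XOR 73 = 46 XOR 73 = 35
byte 6: (e5 XOR c4) XOR 20 = 21 XOR 20 = 01

00111000 11010100 01000010 00100011 11010010 00110101 00000001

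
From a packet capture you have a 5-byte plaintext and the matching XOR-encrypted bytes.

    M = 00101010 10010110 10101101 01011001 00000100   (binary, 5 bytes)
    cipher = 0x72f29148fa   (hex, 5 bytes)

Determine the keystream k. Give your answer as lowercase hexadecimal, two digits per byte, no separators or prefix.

Since cipher = M ⊕ k, XORing both sides with M gives k = M ⊕ cipher.
 42 XOR 114 =  88
150 XOR 242 = 100
173 XOR 145 =  60
 89 XOR  72 =  17
  4 XOR 250 = 254

58643c11fe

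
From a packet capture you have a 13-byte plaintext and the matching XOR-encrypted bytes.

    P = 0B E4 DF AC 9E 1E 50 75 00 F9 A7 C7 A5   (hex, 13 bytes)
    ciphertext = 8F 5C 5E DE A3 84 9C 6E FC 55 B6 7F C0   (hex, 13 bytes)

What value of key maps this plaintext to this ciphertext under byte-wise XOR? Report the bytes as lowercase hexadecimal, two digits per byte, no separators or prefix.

Since ciphertext = P ⊕ key, XORing both sides with P gives key = P ⊕ ciphertext.
00001011 xor 10001111 = 10000100
11100100 xor 01011100 = 10111000
11011111 xor 01011110 = 10000001
10101100 xor 11011110 = 01110010
10011110 xor 10100011 = 00111101
00011110 xor 10000100 = 10011010
01010000 xor 10011100 = 11001100
01110101 xor 01101110 = 00011011
00000000 xor 11111100 = 11111100
11111001 xor 01010101 = 10101100
10100111 xor 10110110 = 00010001
11000111 xor 01111111 = 10111000
10100101 xor 11000000 = 01100101

84b881723d9acc1bfcac11b865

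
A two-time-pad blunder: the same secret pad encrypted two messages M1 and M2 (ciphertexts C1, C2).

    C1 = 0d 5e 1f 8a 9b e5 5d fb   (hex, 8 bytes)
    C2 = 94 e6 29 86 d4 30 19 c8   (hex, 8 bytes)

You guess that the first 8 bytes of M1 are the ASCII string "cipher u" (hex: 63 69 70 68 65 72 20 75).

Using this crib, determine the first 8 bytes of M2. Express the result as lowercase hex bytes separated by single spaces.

First, C1 ⊕ C2 = (M1 ⊕ K) ⊕ (M2 ⊕ K) = M1 ⊕ M2, so the key drops out. Then M2 = (M1 ⊕ M2) ⊕ M1 over the first 8 bytes.
byte 0: (0d xor 94) xor 63 = 99 xor 63 = fa
byte 1: (5e xor e6) xor 69 = b8 xor 69 = d1
byte 2: (1f xor 29) xor 70 = 36 xor 70 = 46
byte 3: (8a xor 86) xor 68 = 0c xor 68 = 64
byte 4: (9b xor d4) xor 65 = 4f xor 65 = 2a
byte 5: (e5 xor 30) xor 72 = d5 xor 72 = a7
byte 6: (5d xor 19) xor 20 = 44 xor 20 = 64
byte 7: (fb xor c8) xor 75 = 33 xor 75 = 46

fa d1 46 64 2a a7 64 46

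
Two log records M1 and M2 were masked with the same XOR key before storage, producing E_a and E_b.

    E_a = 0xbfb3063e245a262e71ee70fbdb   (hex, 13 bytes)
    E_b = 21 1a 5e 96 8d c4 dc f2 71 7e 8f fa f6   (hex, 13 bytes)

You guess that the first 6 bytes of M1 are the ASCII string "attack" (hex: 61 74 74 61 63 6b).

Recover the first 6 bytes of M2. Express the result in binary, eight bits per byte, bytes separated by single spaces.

First, E_a ⊕ E_b = (M1 ⊕ K) ⊕ (M2 ⊕ K) = M1 ⊕ M2, so the key drops out. Then M2 = (M1 ⊕ M2) ⊕ M1 over the first 6 bytes.
byte 0: (bf xor 21) xor 61 = 9e xor 61 = ff
byte 1: (b3 xor 1a) xor 74 = a9 xor 74 = dd
byte 2: (06 xor 5e) xor 74 = 58 xor 74 = 2c
byte 3: (3e xor 96) xor 61 = a8 xor 61 = c9
byte 4: (24 xor 8d) xor 63 = a9 xor 63 = ca
byte 5: (5a xor c4) xor 6b = 9e xor 6b = f5

11111111 11011101 00101100 11001001 11001010 11110101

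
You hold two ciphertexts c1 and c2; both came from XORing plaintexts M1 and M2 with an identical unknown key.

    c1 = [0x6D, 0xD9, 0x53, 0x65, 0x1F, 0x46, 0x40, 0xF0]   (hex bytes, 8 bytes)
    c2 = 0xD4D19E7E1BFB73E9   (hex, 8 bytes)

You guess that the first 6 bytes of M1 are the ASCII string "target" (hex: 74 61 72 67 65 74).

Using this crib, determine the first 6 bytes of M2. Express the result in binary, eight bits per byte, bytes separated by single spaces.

First, c1 ⊕ c2 = (M1 ⊕ K) ⊕ (M2 ⊕ K) = M1 ⊕ M2, so the key drops out. Then M2 = (M1 ⊕ M2) ⊕ M1 over the first 6 bytes.
byte 0: (6d ^ d4) ^ 74 = b9 ^ 74 = cd
byte 1: (d9 ^ d1) ^ 61 = 08 ^ 61 = 69
byte 2: (53 ^ 9e) ^ 72 = cd ^ 72 = bf
byte 3: (65 ^ 7e) ^ 67 = 1b ^ 67 = 7c
byte 4: (1f ^ 1b) ^ 65 = 04 ^ 65 = 61
byte 5: (46 ^ fb) ^ 74 = bd ^ 74 = c9

11001101 01101001 10111111 01111100 01100001 11001001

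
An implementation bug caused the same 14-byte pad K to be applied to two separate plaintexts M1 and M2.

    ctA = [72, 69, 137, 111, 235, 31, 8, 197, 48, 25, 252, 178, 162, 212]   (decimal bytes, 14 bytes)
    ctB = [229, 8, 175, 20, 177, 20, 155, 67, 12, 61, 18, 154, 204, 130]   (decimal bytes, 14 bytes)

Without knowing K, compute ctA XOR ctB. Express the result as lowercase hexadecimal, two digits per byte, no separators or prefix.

ctA ⊕ ctB = (M1 ⊕ K) ⊕ (M2 ⊕ K) = M1 ⊕ M2 — the shared key cancels under XOR.
byte 0: 48 ^ e5 = ad
byte 1: 45 ^ 08 = 4d
byte 2: 89 ^ af = 26
byte 3: 6f ^ 14 = 7b
byte 4: eb ^ b1 = 5a
byte 5: 1f ^ 14 = 0b
byte 6: 08 ^ 9b = 93
byte 7: c5 ^ 43 = 86
byte 8: 30 ^ 0c = 3c
byte 9: 19 ^ 3d = 24
byte 10: fc ^ 12 = ee
byte 11: b2 ^ 9a = 28
byte 12: a2 ^ cc = 6e
byte 13: d4 ^ 82 = 56

ad4d267b5a0b93863c24ee286e56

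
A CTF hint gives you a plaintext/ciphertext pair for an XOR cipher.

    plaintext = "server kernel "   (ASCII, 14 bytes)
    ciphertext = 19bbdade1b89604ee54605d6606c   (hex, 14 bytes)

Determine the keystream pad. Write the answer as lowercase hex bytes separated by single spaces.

6a de a8 a8 7e fb 40 25 80 34 6b b3 0c 4c

Since ciphertext = plaintext ⊕ pad, XORing both sides with plaintext gives pad = plaintext ⊕ ciphertext.
73 ^ 19 = 6a
65 ^ bb = de
72 ^ da = a8
76 ^ de = a8
65 ^ 1b = 7e
72 ^ 89 = fb
20 ^ 60 = 40
6b ^ 4e = 25
65 ^ e5 = 80
72 ^ 46 = 34
6e ^ 05 = 6b
65 ^ d6 = b3
6c ^ 60 = 0c
20 ^ 6c = 4c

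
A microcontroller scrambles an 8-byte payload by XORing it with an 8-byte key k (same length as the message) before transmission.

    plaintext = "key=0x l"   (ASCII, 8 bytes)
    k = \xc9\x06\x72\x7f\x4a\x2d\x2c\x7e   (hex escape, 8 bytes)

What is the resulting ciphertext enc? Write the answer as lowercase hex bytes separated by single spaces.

XOR is its own inverse, so applying the key byte-wise gives the result directly.
6b ^ c9 = a2
65 ^ 06 = 63
79 ^ 72 = 0b
3d ^ 7f = 42
30 ^ 4a = 7a
78 ^ 2d = 55
20 ^ 2c = 0c
6c ^ 7e = 12

a2 63 0b 42 7a 55 0c 12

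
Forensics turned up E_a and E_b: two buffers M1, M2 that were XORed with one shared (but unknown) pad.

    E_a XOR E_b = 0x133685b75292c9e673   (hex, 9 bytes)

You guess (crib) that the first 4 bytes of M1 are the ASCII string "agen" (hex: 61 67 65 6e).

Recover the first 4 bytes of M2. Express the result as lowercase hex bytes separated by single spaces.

72 51 e0 d9

Since E_a ⊕ E_b = M1 ⊕ M2, XORing with the guessed M1 bytes yields the corresponding M2 bytes: M2 = (E_a ⊕ E_b) ⊕ M1.
byte 0: 13 xor 61 = 72
byte 1: 36 xor 67 = 51
byte 2: 85 xor 65 = e0
byte 3: b7 xor 6e = d9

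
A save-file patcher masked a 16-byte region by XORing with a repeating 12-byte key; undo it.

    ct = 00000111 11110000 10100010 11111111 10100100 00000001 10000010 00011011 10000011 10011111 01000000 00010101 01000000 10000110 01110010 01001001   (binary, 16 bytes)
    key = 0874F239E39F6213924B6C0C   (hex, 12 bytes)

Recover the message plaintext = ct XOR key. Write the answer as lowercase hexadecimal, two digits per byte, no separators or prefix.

The 12-byte key repeats, so the effective keystream is 08 74 f2 39 e3 9f 62 13 92 4b 6c 0c 08 74 f2 39.
byte 0: 00000111 xor 00001000 = 00001111
byte 1: 11110000 xor 01110100 = 10000100
byte 2: 10100010 xor 11110010 = 01010000
byte 3: 11111111 xor 00111001 = 11000110
byte 4: 10100100 xor 11100011 = 01000111
byte 5: 00000001 xor 10011111 = 10011110
byte 6: 10000010 xor 01100010 = 11100000
byte 7: 00011011 xor 00010011 = 00001000
byte 8: 10000011 xor 10010010 = 00010001
byte 9: 10011111 xor 01001011 = 11010100
byte 10: 01000000 xor 01101100 = 00101100
byte 11: 00010101 xor 00001100 = 00011001
byte 12: 01000000 xor 00001000 = 01001000
byte 13: 10000110 xor 01110100 = 11110010
byte 14: 01110010 xor 11110010 = 10000000
byte 15: 01001001 xor 00111001 = 01110000

0f8450c6479ee00811d42c1948f28070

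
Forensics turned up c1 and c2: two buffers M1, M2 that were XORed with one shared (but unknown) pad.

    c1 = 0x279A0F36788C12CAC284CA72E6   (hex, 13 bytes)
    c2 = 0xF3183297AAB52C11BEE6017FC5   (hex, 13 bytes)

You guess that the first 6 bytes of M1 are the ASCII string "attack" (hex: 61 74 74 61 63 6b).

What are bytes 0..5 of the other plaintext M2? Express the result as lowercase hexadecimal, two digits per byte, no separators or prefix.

b5f649c0b152

First, c1 ⊕ c2 = (M1 ⊕ K) ⊕ (M2 ⊕ K) = M1 ⊕ M2, so the key drops out. Then M2 = (M1 ⊕ M2) ⊕ M1 over the first 6 bytes.
byte 0: (27 ⊕ f3) ⊕ 61 = d4 ⊕ 61 = b5
byte 1: (9a ⊕ 18) ⊕ 74 = 82 ⊕ 74 = f6
byte 2: (0f ⊕ 32) ⊕ 74 = 3d ⊕ 74 = 49
byte 3: (36 ⊕ 97) ⊕ 61 = a1 ⊕ 61 = c0
byte 4: (78 ⊕ aa) ⊕ 63 = d2 ⊕ 63 = b1
byte 5: (8c ⊕ b5) ⊕ 6b = 39 ⊕ 6b = 52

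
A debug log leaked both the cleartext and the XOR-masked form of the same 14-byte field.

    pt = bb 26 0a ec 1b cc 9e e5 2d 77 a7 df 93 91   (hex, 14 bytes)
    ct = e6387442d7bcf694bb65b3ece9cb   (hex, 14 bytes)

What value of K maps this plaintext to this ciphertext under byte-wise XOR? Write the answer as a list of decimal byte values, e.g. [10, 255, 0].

Since ct = pt ⊕ K, XORing both sides with pt gives K = pt ⊕ ct.
bb xor e6 = 5d
26 xor 38 = 1e
0a xor 74 = 7e
ec xor 42 = ae
1b xor d7 = cc
cc xor bc = 70
9e xor f6 = 68
e5 xor 94 = 71
2d xor bb = 96
77 xor 65 = 12
a7 xor b3 = 14
df xor ec = 33
93 xor e9 = 7a
91 xor cb = 5a

[93, 30, 126, 174, 204, 112, 104, 113, 150, 18, 20, 51, 122, 90]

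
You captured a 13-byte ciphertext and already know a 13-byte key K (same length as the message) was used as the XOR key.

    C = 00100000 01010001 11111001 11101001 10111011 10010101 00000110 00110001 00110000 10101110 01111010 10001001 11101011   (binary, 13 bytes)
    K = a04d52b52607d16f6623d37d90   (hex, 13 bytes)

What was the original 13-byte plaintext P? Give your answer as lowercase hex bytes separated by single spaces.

XOR is its own inverse, so applying the key byte-wise gives the result directly.
byte 0: 20 xor a0 = 80
byte 1: 51 xor 4d = 1c
byte 2: f9 xor 52 = ab
byte 3: e9 xor b5 = 5c
byte 4: bb xor 26 = 9d
byte 5: 95 xor 07 = 92
byte 6: 06 xor d1 = d7
byte 7: 31 xor 6f = 5e
byte 8: 30 xor 66 = 56
byte 9: ae xor 23 = 8d
byte 10: 7a xor d3 = a9
byte 11: 89 xor 7d = f4
byte 12: eb xor 90 = 7b

80 1c ab 5c 9d 92 d7 5e 56 8d a9 f4 7b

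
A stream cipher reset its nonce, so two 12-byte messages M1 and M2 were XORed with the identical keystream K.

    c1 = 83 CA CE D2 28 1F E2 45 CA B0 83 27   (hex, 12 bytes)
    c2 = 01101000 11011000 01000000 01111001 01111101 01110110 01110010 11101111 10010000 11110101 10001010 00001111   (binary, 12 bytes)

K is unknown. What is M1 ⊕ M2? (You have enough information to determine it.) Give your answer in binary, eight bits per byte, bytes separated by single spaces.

11101011 00010010 10001110 10101011 01010101 01101001 10010000 10101010 01011010 01000101 00001001 00101000

c1 ⊕ c2 = (M1 ⊕ K) ⊕ (M2 ⊕ K) = M1 ⊕ M2 — the shared key cancels under XOR.
131 xor 104 = 235
202 xor 216 =  18
206 xor  64 = 142
210 xor 121 = 171
 40 xor 125 =  85
 31 xor 118 = 105
226 xor 114 = 144
 69 xor 239 = 170
202 xor 144 =  90
176 xor 245 =  69
131 xor 138 =   9
 39 xor  15 =  40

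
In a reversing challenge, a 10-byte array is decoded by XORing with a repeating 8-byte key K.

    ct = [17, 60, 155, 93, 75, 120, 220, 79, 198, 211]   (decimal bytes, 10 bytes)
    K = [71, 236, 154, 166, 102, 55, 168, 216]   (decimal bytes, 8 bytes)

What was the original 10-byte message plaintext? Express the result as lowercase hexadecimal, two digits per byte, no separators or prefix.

The 8-byte key repeats, so the effective keystream is 47 ec 9a a6 66 37 a8 d8 47 ec.
byte 0: 11 XOR 47 = 56
byte 1: 3c XOR ec = d0
byte 2: 9b XOR 9a = 01
byte 3: 5d XOR a6 = fb
byte 4: 4b XOR 66 = 2d
byte 5: 78 XOR 37 = 4f
byte 6: dc XOR a8 = 74
byte 7: 4f XOR d8 = 97
byte 8: c6 XOR 47 = 81
byte 9: d3 XOR ec = 3f

56d001fb2d4f7497813f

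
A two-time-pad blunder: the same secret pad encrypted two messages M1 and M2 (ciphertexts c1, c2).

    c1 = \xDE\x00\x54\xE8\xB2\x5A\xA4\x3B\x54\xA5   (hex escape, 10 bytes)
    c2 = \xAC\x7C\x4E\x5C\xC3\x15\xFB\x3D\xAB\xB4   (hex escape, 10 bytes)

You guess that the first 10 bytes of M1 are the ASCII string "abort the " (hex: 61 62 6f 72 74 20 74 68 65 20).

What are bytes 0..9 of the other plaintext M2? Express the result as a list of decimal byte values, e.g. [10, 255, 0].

[19, 30, 117, 198, 5, 111, 43, 110, 154, 49]

First, c1 ⊕ c2 = (M1 ⊕ K) ⊕ (M2 ⊕ K) = M1 ⊕ M2, so the key drops out. Then M2 = (M1 ⊕ M2) ⊕ M1 over the first 10 bytes.
byte 0: (de XOR ac) XOR 61 = 72 XOR 61 = 13
byte 1: (00 XOR 7c) XOR 62 = 7c XOR 62 = 1e
byte 2: (54 XOR 4e) XOR 6f = 1a XOR 6f = 75
byte 3: (e8 XOR 5c) XOR 72 = b4 XOR 72 = c6
byte 4: (b2 XOR c3) XOR 74 = 71 XOR 74 = 05
byte 5: (5a XOR 15) XOR 20 = 4f XOR 20 = 6f
byte 6: (a4 XOR fb) XOR 74 = 5f XOR 74 = 2b
byte 7: (3b XOR 3d) XOR 68 = 06 XOR 68 = 6e
byte 8: (54 XOR ab) XOR 65 = ff XOR 65 = 9a
byte 9: (a5 XOR b4) XOR 20 = 11 XOR 20 = 31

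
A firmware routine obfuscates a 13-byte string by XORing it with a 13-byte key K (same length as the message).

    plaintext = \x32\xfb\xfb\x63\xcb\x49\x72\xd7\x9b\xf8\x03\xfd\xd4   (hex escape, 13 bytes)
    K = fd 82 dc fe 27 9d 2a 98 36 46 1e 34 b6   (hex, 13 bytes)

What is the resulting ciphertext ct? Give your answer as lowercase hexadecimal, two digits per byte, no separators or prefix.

XOR is its own inverse, so applying the key byte-wise gives the result directly.
32 ⊕ fd = cf
fb ⊕ 82 = 79
fb ⊕ dc = 27
63 ⊕ fe = 9d
cb ⊕ 27 = ec
49 ⊕ 9d = d4
72 ⊕ 2a = 58
d7 ⊕ 98 = 4f
9b ⊕ 36 = ad
f8 ⊕ 46 = be
03 ⊕ 1e = 1d
fd ⊕ 34 = c9
d4 ⊕ b6 = 62

cf79279decd4584fadbe1dc962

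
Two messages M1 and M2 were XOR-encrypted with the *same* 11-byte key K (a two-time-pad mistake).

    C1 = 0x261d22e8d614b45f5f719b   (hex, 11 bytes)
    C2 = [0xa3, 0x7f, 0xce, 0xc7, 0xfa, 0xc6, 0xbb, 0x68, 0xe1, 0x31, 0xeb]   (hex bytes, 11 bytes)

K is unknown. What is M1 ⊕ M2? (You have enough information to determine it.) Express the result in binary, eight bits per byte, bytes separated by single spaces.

C1 ⊕ C2 = (M1 ⊕ K) ⊕ (M2 ⊕ K) = M1 ⊕ M2 — the shared key cancels under XOR.
26 xor a3 = 85
1d xor 7f = 62
22 xor ce = ec
e8 xor c7 = 2f
d6 xor fa = 2c
14 xor c6 = d2
b4 xor bb = 0f
5f xor 68 = 37
5f xor e1 = be
71 xor 31 = 40
9b xor eb = 70

10000101 01100010 11101100 00101111 00101100 11010010 00001111 00110111 10111110 01000000 01110000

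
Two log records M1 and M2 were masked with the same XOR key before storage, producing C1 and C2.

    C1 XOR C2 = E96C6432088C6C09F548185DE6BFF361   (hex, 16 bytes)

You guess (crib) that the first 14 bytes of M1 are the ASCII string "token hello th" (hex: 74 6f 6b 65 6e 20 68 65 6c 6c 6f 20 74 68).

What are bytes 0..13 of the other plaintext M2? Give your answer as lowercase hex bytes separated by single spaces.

Since C1 ⊕ C2 = M1 ⊕ M2, XORing with the guessed M1 bytes yields the corresponding M2 bytes: M2 = (C1 ⊕ C2) ⊕ M1.
byte 0: 11101001 xor 01110100 = 10011101
byte 1: 01101100 xor 01101111 = 00000011
byte 2: 01100100 xor 01101011 = 00001111
byte 3: 00110010 xor 01100101 = 01010111
byte 4: 00001000 xor 01101110 = 01100110
byte 5: 10001100 xor 00100000 = 10101100
byte 6: 01101100 xor 01101000 = 00000100
byte 7: 00001001 xor 01100101 = 01101100
byte 8: 11110101 xor 01101100 = 10011001
byte 9: 01001000 xor 01101100 = 00100100
byte 10: 00011000 xor 01101111 = 01110111
byte 11: 01011101 xor 00100000 = 01111101
byte 12: 11100110 xor 01110100 = 10010010
byte 13: 10111111 xor 01101000 = 11010111

9d 03 0f 57 66 ac 04 6c 99 24 77 7d 92 d7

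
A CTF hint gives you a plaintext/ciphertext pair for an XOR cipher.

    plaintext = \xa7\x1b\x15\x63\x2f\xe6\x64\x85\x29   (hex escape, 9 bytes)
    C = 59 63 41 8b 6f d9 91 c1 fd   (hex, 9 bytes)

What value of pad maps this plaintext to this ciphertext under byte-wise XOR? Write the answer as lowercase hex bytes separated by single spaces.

Since C = plaintext ⊕ pad, XORing both sides with plaintext gives pad = plaintext ⊕ C.
byte 0: 10100111 XOR 01011001 = 11111110
byte 1: 00011011 XOR 01100011 = 01111000
byte 2: 00010101 XOR 01000001 = 01010100
byte 3: 01100011 XOR 10001011 = 11101000
byte 4: 00101111 XOR 01101111 = 01000000
byte 5: 11100110 XOR 11011001 = 00111111
byte 6: 01100100 XOR 10010001 = 11110101
byte 7: 10000101 XOR 11000001 = 01000100
byte 8: 00101001 XOR 11111101 = 11010100

fe 78 54 e8 40 3f f5 44 d4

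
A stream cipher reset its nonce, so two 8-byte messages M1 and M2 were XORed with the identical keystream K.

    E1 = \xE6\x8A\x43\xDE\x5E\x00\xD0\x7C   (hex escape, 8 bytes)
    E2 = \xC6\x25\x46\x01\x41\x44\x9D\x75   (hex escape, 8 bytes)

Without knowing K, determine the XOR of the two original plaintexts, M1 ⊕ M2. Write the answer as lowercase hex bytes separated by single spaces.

E1 ⊕ E2 = (M1 ⊕ K) ⊕ (M2 ⊕ K) = M1 ⊕ M2 — the shared key cancels under XOR.
230 XOR 198 =  32
138 XOR  37 = 175
 67 XOR  70 =   5
222 XOR   1 = 223
 94 XOR  65 =  31
  0 XOR  68 =  68
208 XOR 157 =  77
124 XOR 117 =   9

20 af 05 df 1f 44 4d 09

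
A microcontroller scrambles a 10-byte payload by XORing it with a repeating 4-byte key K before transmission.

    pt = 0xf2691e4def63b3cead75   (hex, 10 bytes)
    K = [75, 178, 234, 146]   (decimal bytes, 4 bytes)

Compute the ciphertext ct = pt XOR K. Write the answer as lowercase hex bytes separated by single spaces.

The 4-byte key repeats, so the effective keystream is 4b b2 ea 92 4b b2 ea 92 4b b2.
byte 0: f2 XOR 4b = b9
byte 1: 69 XOR b2 = db
byte 2: 1e XOR ea = f4
byte 3: 4d XOR 92 = df
byte 4: ef XOR 4b = a4
byte 5: 63 XOR b2 = d1
byte 6: b3 XOR ea = 59
byte 7: ce XOR 92 = 5c
byte 8: ad XOR 4b = e6
byte 9: 75 XOR b2 = c7

b9 db f4 df a4 d1 59 5c e6 c7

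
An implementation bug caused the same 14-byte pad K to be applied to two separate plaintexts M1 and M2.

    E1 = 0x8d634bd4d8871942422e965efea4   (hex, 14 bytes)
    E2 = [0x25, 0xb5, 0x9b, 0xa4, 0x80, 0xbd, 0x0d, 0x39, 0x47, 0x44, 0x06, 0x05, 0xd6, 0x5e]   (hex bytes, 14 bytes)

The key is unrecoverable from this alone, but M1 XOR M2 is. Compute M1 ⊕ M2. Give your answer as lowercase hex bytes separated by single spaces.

E1 ⊕ E2 = (M1 ⊕ K) ⊕ (M2 ⊕ K) = M1 ⊕ M2 — the shared key cancels under XOR.
8d XOR 25 = a8
63 XOR b5 = d6
4b XOR 9b = d0
d4 XOR a4 = 70
d8 XOR 80 = 58
87 XOR bd = 3a
19 XOR 0d = 14
42 XOR 39 = 7b
42 XOR 47 = 05
2e XOR 44 = 6a
96 XOR 06 = 90
5e XOR 05 = 5b
fe XOR d6 = 28
a4 XOR 5e = fa

a8 d6 d0 70 58 3a 14 7b 05 6a 90 5b 28 fa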